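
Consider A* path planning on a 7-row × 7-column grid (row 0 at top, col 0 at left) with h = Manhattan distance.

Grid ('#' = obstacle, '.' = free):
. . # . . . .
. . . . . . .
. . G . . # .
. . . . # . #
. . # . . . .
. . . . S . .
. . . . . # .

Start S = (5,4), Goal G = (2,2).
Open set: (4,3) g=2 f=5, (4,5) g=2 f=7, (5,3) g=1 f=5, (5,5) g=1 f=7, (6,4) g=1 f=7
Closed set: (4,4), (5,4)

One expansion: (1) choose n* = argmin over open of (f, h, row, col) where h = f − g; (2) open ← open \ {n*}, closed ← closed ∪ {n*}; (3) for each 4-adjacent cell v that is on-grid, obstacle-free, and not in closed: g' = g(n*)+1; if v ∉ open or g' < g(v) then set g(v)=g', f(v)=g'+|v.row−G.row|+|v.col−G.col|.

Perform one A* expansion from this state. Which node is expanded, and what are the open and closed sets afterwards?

expanded=(4,3); open=[(3,3) g=3 f=5, (4,5) g=2 f=7, (5,3) g=1 f=5, (5,5) g=1 f=7, (6,4) g=1 f=7]; closed=[(4,3), (4,4), (5,4)]

step 1: expand (4,3) (f=5, h=3) → closed; open now [(3,3) g=3 f=5, (4,5) g=2 f=7, (5,3) g=1 f=5, (5,5) g=1 f=7, (6,4) g=1 f=7]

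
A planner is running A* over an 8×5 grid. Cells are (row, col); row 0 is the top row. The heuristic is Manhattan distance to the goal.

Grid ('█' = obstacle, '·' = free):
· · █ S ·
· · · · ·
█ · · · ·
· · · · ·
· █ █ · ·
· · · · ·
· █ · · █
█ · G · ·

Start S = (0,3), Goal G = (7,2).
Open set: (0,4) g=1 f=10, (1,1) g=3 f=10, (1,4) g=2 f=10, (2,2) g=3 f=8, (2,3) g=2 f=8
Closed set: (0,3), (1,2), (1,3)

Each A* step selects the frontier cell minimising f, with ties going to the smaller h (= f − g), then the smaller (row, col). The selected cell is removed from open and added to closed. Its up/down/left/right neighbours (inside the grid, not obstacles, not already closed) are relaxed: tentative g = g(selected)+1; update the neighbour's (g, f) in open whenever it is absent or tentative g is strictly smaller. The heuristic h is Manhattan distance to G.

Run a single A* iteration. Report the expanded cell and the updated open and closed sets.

step 1: expand (2,2) (f=8, h=5) → closed; open now [(0,4) g=1 f=10, (1,1) g=3 f=10, (1,4) g=2 f=10, (2,1) g=4 f=10, (2,3) g=2 f=8, (3,2) g=4 f=8]

expanded=(2,2); open=[(0,4) g=1 f=10, (1,1) g=3 f=10, (1,4) g=2 f=10, (2,1) g=4 f=10, (2,3) g=2 f=8, (3,2) g=4 f=8]; closed=[(0,3), (1,2), (1,3), (2,2)]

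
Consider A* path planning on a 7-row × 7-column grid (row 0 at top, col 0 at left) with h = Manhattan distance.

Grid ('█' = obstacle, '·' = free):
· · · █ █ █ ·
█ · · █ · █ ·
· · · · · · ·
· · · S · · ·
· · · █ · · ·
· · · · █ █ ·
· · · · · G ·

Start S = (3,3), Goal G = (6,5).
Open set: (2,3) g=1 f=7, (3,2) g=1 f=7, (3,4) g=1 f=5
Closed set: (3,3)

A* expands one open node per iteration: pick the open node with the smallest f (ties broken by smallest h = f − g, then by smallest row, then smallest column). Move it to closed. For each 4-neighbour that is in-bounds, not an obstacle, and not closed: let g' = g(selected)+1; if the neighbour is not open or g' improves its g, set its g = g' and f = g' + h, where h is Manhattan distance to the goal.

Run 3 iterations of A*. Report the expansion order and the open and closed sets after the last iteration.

order=[(3,4) → (3,5) → (4,5)]; open=[(2,3) g=1 f=7, (2,4) g=2 f=7, (2,5) g=3 f=7, (3,2) g=1 f=7, (3,6) g=3 f=7, (4,4) g=2 f=5, (4,6) g=4 f=7]; closed=[(3,3), (3,4), (3,5), (4,5)]

step 1: expand (3,4) (f=5, h=4) → closed; open now [(2,3) g=1 f=7, (2,4) g=2 f=7, (3,2) g=1 f=7, (3,5) g=2 f=5, (4,4) g=2 f=5]
step 2: expand (3,5) (f=5, h=3) → closed; open now [(2,3) g=1 f=7, (2,4) g=2 f=7, (2,5) g=3 f=7, (3,2) g=1 f=7, (3,6) g=3 f=7, (4,4) g=2 f=5, (4,5) g=3 f=5]
step 3: expand (4,5) (f=5, h=2) → closed; open now [(2,3) g=1 f=7, (2,4) g=2 f=7, (2,5) g=3 f=7, (3,2) g=1 f=7, (3,6) g=3 f=7, (4,4) g=2 f=5, (4,6) g=4 f=7]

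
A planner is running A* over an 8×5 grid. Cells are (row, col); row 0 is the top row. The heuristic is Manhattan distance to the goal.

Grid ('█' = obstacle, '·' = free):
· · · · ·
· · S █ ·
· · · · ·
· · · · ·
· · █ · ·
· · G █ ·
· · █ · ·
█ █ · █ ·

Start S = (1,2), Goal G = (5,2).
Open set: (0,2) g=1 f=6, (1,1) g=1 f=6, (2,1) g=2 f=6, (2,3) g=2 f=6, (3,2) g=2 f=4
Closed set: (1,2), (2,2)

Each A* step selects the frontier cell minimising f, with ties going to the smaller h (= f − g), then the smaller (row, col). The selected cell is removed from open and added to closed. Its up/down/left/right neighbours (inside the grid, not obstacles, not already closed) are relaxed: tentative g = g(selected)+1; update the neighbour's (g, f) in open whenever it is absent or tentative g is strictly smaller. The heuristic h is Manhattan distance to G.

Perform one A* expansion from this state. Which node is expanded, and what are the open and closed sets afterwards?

expanded=(3,2); open=[(0,2) g=1 f=6, (1,1) g=1 f=6, (2,1) g=2 f=6, (2,3) g=2 f=6, (3,1) g=3 f=6, (3,3) g=3 f=6]; closed=[(1,2), (2,2), (3,2)]

step 1: expand (3,2) (f=4, h=2) → closed; open now [(0,2) g=1 f=6, (1,1) g=1 f=6, (2,1) g=2 f=6, (2,3) g=2 f=6, (3,1) g=3 f=6, (3,3) g=3 f=6]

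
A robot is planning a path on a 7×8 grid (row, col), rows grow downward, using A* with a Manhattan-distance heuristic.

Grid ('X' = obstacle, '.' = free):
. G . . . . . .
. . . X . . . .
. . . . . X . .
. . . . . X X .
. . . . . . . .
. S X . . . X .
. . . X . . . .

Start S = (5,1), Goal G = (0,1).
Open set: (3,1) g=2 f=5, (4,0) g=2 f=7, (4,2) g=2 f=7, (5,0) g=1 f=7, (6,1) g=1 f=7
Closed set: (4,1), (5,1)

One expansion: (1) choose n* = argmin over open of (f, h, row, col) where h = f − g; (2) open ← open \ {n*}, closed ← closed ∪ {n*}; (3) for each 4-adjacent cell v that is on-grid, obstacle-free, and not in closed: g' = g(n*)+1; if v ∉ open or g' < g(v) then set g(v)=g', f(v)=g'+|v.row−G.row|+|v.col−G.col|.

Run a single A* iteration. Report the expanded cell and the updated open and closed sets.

step 1: expand (3,1) (f=5, h=3) → closed; open now [(2,1) g=3 f=5, (3,0) g=3 f=7, (3,2) g=3 f=7, (4,0) g=2 f=7, (4,2) g=2 f=7, (5,0) g=1 f=7, (6,1) g=1 f=7]

expanded=(3,1); open=[(2,1) g=3 f=5, (3,0) g=3 f=7, (3,2) g=3 f=7, (4,0) g=2 f=7, (4,2) g=2 f=7, (5,0) g=1 f=7, (6,1) g=1 f=7]; closed=[(3,1), (4,1), (5,1)]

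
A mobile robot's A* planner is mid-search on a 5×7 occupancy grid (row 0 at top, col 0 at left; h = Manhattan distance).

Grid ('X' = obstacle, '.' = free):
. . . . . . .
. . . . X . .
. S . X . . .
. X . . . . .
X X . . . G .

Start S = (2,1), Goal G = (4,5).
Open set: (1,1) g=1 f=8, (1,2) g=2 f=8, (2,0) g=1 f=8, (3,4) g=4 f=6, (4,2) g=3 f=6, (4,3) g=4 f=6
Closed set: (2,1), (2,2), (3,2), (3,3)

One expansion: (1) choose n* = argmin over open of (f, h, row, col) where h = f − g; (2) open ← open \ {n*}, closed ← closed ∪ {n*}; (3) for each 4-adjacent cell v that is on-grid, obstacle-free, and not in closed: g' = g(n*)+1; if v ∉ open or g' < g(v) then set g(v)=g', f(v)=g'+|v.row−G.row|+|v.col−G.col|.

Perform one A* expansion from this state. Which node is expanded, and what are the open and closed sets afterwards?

step 1: expand (3,4) (f=6, h=2) → closed; open now [(1,1) g=1 f=8, (1,2) g=2 f=8, (2,0) g=1 f=8, (2,4) g=5 f=8, (3,5) g=5 f=6, (4,2) g=3 f=6, (4,3) g=4 f=6, (4,4) g=5 f=6]

expanded=(3,4); open=[(1,1) g=1 f=8, (1,2) g=2 f=8, (2,0) g=1 f=8, (2,4) g=5 f=8, (3,5) g=5 f=6, (4,2) g=3 f=6, (4,3) g=4 f=6, (4,4) g=5 f=6]; closed=[(2,1), (2,2), (3,2), (3,3), (3,4)]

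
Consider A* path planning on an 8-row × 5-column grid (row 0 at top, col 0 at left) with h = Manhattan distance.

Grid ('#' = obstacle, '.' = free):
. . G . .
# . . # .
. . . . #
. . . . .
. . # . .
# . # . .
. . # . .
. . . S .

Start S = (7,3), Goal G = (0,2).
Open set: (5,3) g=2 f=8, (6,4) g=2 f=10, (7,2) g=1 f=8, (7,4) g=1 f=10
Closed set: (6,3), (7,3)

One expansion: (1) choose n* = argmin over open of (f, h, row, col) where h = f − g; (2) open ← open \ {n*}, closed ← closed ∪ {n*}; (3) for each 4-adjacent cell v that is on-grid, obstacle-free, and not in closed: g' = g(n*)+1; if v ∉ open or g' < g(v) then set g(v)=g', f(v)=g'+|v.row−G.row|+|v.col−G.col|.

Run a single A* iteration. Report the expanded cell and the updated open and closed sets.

step 1: expand (5,3) (f=8, h=6) → closed; open now [(4,3) g=3 f=8, (5,4) g=3 f=10, (6,4) g=2 f=10, (7,2) g=1 f=8, (7,4) g=1 f=10]

expanded=(5,3); open=[(4,3) g=3 f=8, (5,4) g=3 f=10, (6,4) g=2 f=10, (7,2) g=1 f=8, (7,4) g=1 f=10]; closed=[(5,3), (6,3), (7,3)]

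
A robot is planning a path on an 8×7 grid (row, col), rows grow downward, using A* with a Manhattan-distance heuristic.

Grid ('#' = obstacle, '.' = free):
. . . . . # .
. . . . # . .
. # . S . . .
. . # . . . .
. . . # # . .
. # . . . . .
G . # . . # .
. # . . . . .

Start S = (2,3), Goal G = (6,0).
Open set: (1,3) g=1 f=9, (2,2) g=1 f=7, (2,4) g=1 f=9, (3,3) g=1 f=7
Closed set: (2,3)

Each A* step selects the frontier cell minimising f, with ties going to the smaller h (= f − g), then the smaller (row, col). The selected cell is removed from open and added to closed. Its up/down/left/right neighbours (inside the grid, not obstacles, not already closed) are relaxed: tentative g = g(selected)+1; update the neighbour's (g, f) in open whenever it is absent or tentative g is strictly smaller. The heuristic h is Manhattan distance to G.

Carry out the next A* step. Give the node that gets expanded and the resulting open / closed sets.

step 1: expand (2,2) (f=7, h=6) → closed; open now [(1,2) g=2 f=9, (1,3) g=1 f=9, (2,4) g=1 f=9, (3,3) g=1 f=7]

expanded=(2,2); open=[(1,2) g=2 f=9, (1,3) g=1 f=9, (2,4) g=1 f=9, (3,3) g=1 f=7]; closed=[(2,2), (2,3)]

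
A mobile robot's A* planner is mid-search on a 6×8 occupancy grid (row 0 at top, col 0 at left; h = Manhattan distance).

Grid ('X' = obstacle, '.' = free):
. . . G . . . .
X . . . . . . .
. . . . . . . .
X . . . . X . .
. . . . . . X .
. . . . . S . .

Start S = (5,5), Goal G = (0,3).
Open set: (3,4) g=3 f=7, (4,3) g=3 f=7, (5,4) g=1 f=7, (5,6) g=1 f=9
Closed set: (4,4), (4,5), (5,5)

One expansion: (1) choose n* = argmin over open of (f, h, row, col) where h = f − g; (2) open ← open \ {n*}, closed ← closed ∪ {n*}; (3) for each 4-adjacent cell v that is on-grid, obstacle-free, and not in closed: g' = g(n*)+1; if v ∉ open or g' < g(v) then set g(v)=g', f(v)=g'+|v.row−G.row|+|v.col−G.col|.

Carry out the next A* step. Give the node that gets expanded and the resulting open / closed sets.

expanded=(3,4); open=[(2,4) g=4 f=7, (3,3) g=4 f=7, (4,3) g=3 f=7, (5,4) g=1 f=7, (5,6) g=1 f=9]; closed=[(3,4), (4,4), (4,5), (5,5)]

step 1: expand (3,4) (f=7, h=4) → closed; open now [(2,4) g=4 f=7, (3,3) g=4 f=7, (4,3) g=3 f=7, (5,4) g=1 f=7, (5,6) g=1 f=9]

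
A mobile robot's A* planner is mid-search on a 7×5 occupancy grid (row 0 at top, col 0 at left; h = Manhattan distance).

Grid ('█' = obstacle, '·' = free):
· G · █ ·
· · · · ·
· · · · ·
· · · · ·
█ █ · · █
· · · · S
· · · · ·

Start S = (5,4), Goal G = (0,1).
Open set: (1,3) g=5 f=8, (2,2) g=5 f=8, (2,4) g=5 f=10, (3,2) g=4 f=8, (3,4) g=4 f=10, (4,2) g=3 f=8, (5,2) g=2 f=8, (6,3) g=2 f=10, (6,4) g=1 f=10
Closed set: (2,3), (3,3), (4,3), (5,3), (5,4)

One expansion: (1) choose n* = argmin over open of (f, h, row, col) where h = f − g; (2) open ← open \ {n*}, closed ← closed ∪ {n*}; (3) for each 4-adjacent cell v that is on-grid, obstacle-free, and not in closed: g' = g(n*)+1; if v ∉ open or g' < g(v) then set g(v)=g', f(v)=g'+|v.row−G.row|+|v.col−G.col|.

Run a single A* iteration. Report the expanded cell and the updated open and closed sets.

step 1: expand (1,3) (f=8, h=3) → closed; open now [(1,2) g=6 f=8, (1,4) g=6 f=10, (2,2) g=5 f=8, (2,4) g=5 f=10, (3,2) g=4 f=8, (3,4) g=4 f=10, (4,2) g=3 f=8, (5,2) g=2 f=8, (6,3) g=2 f=10, (6,4) g=1 f=10]

expanded=(1,3); open=[(1,2) g=6 f=8, (1,4) g=6 f=10, (2,2) g=5 f=8, (2,4) g=5 f=10, (3,2) g=4 f=8, (3,4) g=4 f=10, (4,2) g=3 f=8, (5,2) g=2 f=8, (6,3) g=2 f=10, (6,4) g=1 f=10]; closed=[(1,3), (2,3), (3,3), (4,3), (5,3), (5,4)]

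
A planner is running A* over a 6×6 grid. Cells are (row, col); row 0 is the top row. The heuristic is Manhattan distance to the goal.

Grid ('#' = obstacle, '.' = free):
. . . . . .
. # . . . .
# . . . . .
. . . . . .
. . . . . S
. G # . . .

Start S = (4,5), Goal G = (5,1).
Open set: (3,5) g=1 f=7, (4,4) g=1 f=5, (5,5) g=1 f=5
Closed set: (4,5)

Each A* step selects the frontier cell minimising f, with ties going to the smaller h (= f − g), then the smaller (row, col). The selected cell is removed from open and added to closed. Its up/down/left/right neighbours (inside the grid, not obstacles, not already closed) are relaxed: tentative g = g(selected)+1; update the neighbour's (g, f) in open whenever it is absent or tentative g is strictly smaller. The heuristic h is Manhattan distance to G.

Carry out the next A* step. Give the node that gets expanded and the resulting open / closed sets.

step 1: expand (4,4) (f=5, h=4) → closed; open now [(3,4) g=2 f=7, (3,5) g=1 f=7, (4,3) g=2 f=5, (5,4) g=2 f=5, (5,5) g=1 f=5]

expanded=(4,4); open=[(3,4) g=2 f=7, (3,5) g=1 f=7, (4,3) g=2 f=5, (5,4) g=2 f=5, (5,5) g=1 f=5]; closed=[(4,4), (4,5)]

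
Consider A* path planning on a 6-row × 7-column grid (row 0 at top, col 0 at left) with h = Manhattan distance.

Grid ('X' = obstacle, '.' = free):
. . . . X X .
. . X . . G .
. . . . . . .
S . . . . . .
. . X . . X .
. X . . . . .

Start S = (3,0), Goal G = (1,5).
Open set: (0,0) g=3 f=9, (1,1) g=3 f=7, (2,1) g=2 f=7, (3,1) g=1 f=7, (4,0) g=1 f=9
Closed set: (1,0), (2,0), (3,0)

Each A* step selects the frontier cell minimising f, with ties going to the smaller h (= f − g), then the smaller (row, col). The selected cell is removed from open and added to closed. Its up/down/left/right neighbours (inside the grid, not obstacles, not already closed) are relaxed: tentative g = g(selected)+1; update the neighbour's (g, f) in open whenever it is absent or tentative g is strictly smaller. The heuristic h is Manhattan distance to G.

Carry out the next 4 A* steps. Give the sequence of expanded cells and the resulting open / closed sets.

order=[(1,1) → (2,1) → (2,2) → (2,3)]; open=[(0,0) g=3 f=9, (0,1) g=4 f=9, (1,3) g=5 f=7, (2,4) g=5 f=7, (3,1) g=1 f=7, (3,2) g=4 f=9, (3,3) g=5 f=9, (4,0) g=1 f=9]; closed=[(1,0), (1,1), (2,0), (2,1), (2,2), (2,3), (3,0)]

step 1: expand (1,1) (f=7, h=4) → closed; open now [(0,0) g=3 f=9, (0,1) g=4 f=9, (2,1) g=2 f=7, (3,1) g=1 f=7, (4,0) g=1 f=9]
step 2: expand (2,1) (f=7, h=5) → closed; open now [(0,0) g=3 f=9, (0,1) g=4 f=9, (2,2) g=3 f=7, (3,1) g=1 f=7, (4,0) g=1 f=9]
step 3: expand (2,2) (f=7, h=4) → closed; open now [(0,0) g=3 f=9, (0,1) g=4 f=9, (2,3) g=4 f=7, (3,1) g=1 f=7, (3,2) g=4 f=9, (4,0) g=1 f=9]
step 4: expand (2,3) (f=7, h=3) → closed; open now [(0,0) g=3 f=9, (0,1) g=4 f=9, (1,3) g=5 f=7, (2,4) g=5 f=7, (3,1) g=1 f=7, (3,2) g=4 f=9, (3,3) g=5 f=9, (4,0) g=1 f=9]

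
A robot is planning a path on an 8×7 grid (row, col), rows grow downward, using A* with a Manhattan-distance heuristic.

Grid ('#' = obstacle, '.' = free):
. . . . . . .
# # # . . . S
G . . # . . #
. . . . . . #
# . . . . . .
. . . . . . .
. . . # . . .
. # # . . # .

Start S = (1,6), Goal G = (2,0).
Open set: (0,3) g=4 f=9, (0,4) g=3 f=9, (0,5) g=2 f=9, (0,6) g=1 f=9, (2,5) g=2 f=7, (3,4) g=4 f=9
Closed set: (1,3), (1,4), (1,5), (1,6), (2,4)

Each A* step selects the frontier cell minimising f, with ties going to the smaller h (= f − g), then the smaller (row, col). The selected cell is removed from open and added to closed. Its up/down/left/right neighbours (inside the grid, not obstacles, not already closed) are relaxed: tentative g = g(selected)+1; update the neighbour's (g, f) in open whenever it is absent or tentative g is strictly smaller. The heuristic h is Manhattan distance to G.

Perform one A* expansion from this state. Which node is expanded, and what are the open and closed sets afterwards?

step 1: expand (2,5) (f=7, h=5) → closed; open now [(0,3) g=4 f=9, (0,4) g=3 f=9, (0,5) g=2 f=9, (0,6) g=1 f=9, (3,4) g=4 f=9, (3,5) g=3 f=9]

expanded=(2,5); open=[(0,3) g=4 f=9, (0,4) g=3 f=9, (0,5) g=2 f=9, (0,6) g=1 f=9, (3,4) g=4 f=9, (3,5) g=3 f=9]; closed=[(1,3), (1,4), (1,5), (1,6), (2,4), (2,5)]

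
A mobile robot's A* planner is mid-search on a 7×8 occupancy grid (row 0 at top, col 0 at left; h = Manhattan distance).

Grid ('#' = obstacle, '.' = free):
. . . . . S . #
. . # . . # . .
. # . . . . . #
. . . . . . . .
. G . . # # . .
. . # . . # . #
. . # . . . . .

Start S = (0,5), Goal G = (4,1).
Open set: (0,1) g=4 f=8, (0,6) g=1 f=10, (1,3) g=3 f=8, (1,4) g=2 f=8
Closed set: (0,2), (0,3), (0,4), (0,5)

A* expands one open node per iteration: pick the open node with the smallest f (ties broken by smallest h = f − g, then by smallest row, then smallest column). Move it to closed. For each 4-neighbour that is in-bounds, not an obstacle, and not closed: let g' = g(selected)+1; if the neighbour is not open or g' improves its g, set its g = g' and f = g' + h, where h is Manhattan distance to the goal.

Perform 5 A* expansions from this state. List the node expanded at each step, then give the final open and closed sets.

order=[(0,1) → (1,1) → (1,3) → (2,3) → (2,2)]; open=[(0,0) g=5 f=10, (0,6) g=1 f=10, (1,0) g=6 f=10, (1,4) g=2 f=8, (2,4) g=5 f=10, (3,2) g=6 f=8, (3,3) g=5 f=8]; closed=[(0,1), (0,2), (0,3), (0,4), (0,5), (1,1), (1,3), (2,2), (2,3)]

step 1: expand (0,1) (f=8, h=4) → closed; open now [(0,0) g=5 f=10, (0,6) g=1 f=10, (1,1) g=5 f=8, (1,3) g=3 f=8, (1,4) g=2 f=8]
step 2: expand (1,1) (f=8, h=3) → closed; open now [(0,0) g=5 f=10, (0,6) g=1 f=10, (1,0) g=6 f=10, (1,3) g=3 f=8, (1,4) g=2 f=8]
step 3: expand (1,3) (f=8, h=5) → closed; open now [(0,0) g=5 f=10, (0,6) g=1 f=10, (1,0) g=6 f=10, (1,4) g=2 f=8, (2,3) g=4 f=8]
step 4: expand (2,3) (f=8, h=4) → closed; open now [(0,0) g=5 f=10, (0,6) g=1 f=10, (1,0) g=6 f=10, (1,4) g=2 f=8, (2,2) g=5 f=8, (2,4) g=5 f=10, (3,3) g=5 f=8]
step 5: expand (2,2) (f=8, h=3) → closed; open now [(0,0) g=5 f=10, (0,6) g=1 f=10, (1,0) g=6 f=10, (1,4) g=2 f=8, (2,4) g=5 f=10, (3,2) g=6 f=8, (3,3) g=5 f=8]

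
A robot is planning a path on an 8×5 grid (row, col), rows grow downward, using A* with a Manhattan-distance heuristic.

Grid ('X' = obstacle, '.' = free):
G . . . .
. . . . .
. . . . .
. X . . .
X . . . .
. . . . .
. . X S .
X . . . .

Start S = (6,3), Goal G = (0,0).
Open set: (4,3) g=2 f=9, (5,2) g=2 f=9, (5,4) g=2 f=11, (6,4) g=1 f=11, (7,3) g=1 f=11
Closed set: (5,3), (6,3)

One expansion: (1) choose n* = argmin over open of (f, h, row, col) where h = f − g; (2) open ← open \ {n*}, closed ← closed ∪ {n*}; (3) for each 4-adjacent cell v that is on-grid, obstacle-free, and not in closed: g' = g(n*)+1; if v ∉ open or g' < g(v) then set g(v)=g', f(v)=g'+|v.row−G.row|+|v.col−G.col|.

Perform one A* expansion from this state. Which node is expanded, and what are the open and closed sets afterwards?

expanded=(4,3); open=[(3,3) g=3 f=9, (4,2) g=3 f=9, (4,4) g=3 f=11, (5,2) g=2 f=9, (5,4) g=2 f=11, (6,4) g=1 f=11, (7,3) g=1 f=11]; closed=[(4,3), (5,3), (6,3)]

step 1: expand (4,3) (f=9, h=7) → closed; open now [(3,3) g=3 f=9, (4,2) g=3 f=9, (4,4) g=3 f=11, (5,2) g=2 f=9, (5,4) g=2 f=11, (6,4) g=1 f=11, (7,3) g=1 f=11]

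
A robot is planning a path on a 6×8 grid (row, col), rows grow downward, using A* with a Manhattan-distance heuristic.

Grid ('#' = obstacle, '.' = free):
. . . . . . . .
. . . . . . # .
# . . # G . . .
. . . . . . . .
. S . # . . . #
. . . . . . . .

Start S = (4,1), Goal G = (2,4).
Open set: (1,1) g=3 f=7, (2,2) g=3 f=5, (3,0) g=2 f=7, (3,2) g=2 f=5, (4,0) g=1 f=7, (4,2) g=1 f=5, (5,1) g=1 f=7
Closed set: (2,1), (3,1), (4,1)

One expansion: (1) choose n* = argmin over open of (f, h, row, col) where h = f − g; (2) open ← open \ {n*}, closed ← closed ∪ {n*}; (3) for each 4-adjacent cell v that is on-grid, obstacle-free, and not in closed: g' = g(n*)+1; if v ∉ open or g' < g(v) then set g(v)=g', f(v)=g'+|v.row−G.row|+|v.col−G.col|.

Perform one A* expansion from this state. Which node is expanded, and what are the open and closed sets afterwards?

step 1: expand (2,2) (f=5, h=2) → closed; open now [(1,1) g=3 f=7, (1,2) g=4 f=7, (3,0) g=2 f=7, (3,2) g=2 f=5, (4,0) g=1 f=7, (4,2) g=1 f=5, (5,1) g=1 f=7]

expanded=(2,2); open=[(1,1) g=3 f=7, (1,2) g=4 f=7, (3,0) g=2 f=7, (3,2) g=2 f=5, (4,0) g=1 f=7, (4,2) g=1 f=5, (5,1) g=1 f=7]; closed=[(2,1), (2,2), (3,1), (4,1)]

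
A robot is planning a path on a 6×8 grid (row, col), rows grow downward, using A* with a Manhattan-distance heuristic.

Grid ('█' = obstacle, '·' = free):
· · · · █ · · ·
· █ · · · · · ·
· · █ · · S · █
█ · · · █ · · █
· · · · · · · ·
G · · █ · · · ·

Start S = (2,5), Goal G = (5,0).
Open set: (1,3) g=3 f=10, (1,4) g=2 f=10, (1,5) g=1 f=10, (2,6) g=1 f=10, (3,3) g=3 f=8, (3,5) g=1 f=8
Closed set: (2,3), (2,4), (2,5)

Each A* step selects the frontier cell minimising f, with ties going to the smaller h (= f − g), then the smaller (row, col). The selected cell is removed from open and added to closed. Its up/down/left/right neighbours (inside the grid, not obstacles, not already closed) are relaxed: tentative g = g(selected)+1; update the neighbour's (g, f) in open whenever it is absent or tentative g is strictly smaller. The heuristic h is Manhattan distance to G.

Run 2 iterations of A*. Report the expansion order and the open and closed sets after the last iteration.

step 1: expand (3,3) (f=8, h=5) → closed; open now [(1,3) g=3 f=10, (1,4) g=2 f=10, (1,5) g=1 f=10, (2,6) g=1 f=10, (3,2) g=4 f=8, (3,5) g=1 f=8, (4,3) g=4 f=8]
step 2: expand (3,2) (f=8, h=4) → closed; open now [(1,3) g=3 f=10, (1,4) g=2 f=10, (1,5) g=1 f=10, (2,6) g=1 f=10, (3,1) g=5 f=8, (3,5) g=1 f=8, (4,2) g=5 f=8, (4,3) g=4 f=8]

order=[(3,3) → (3,2)]; open=[(1,3) g=3 f=10, (1,4) g=2 f=10, (1,5) g=1 f=10, (2,6) g=1 f=10, (3,1) g=5 f=8, (3,5) g=1 f=8, (4,2) g=5 f=8, (4,3) g=4 f=8]; closed=[(2,3), (2,4), (2,5), (3,2), (3,3)]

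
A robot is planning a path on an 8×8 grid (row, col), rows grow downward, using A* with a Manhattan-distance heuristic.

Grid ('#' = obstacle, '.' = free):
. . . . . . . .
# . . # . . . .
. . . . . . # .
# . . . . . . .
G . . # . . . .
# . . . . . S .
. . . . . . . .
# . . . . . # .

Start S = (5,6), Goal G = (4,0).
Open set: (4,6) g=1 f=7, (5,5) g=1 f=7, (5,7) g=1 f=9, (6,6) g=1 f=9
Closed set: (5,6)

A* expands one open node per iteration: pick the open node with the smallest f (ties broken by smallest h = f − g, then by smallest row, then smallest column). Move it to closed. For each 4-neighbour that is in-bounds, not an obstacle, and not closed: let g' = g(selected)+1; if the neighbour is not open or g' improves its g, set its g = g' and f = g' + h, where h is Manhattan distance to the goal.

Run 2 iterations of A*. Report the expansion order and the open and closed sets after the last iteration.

step 1: expand (4,6) (f=7, h=6) → closed; open now [(3,6) g=2 f=9, (4,5) g=2 f=7, (4,7) g=2 f=9, (5,5) g=1 f=7, (5,7) g=1 f=9, (6,6) g=1 f=9]
step 2: expand (4,5) (f=7, h=5) → closed; open now [(3,5) g=3 f=9, (3,6) g=2 f=9, (4,4) g=3 f=7, (4,7) g=2 f=9, (5,5) g=1 f=7, (5,7) g=1 f=9, (6,6) g=1 f=9]

order=[(4,6) → (4,5)]; open=[(3,5) g=3 f=9, (3,6) g=2 f=9, (4,4) g=3 f=7, (4,7) g=2 f=9, (5,5) g=1 f=7, (5,7) g=1 f=9, (6,6) g=1 f=9]; closed=[(4,5), (4,6), (5,6)]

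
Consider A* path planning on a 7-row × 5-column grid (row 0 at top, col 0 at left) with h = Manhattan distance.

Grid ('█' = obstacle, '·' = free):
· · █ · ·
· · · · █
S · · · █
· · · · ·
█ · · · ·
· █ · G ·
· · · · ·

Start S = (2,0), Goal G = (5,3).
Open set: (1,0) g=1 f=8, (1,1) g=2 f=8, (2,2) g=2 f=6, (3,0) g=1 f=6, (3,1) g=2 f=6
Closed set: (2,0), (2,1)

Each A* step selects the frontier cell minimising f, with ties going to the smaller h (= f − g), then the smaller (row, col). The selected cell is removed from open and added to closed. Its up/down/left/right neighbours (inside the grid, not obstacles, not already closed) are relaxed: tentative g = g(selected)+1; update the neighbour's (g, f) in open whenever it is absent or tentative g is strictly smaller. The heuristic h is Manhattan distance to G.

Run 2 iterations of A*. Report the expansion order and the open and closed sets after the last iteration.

step 1: expand (2,2) (f=6, h=4) → closed; open now [(1,0) g=1 f=8, (1,1) g=2 f=8, (1,2) g=3 f=8, (2,3) g=3 f=6, (3,0) g=1 f=6, (3,1) g=2 f=6, (3,2) g=3 f=6]
step 2: expand (2,3) (f=6, h=3) → closed; open now [(1,0) g=1 f=8, (1,1) g=2 f=8, (1,2) g=3 f=8, (1,3) g=4 f=8, (3,0) g=1 f=6, (3,1) g=2 f=6, (3,2) g=3 f=6, (3,3) g=4 f=6]

order=[(2,2) → (2,3)]; open=[(1,0) g=1 f=8, (1,1) g=2 f=8, (1,2) g=3 f=8, (1,3) g=4 f=8, (3,0) g=1 f=6, (3,1) g=2 f=6, (3,2) g=3 f=6, (3,3) g=4 f=6]; closed=[(2,0), (2,1), (2,2), (2,3)]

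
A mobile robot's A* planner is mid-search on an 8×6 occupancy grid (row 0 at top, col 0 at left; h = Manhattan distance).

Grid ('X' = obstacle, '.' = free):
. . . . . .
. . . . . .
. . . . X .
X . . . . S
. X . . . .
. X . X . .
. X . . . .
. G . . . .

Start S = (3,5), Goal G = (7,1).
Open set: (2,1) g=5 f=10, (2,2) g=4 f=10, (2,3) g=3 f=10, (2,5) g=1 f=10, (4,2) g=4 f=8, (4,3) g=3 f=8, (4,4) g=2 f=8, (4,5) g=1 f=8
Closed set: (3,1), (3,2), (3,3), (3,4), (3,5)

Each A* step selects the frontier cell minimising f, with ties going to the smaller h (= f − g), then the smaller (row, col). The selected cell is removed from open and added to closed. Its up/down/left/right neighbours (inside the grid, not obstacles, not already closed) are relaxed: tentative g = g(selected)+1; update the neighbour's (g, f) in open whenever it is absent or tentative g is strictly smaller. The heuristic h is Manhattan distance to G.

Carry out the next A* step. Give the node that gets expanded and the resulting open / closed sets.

expanded=(4,2); open=[(2,1) g=5 f=10, (2,2) g=4 f=10, (2,3) g=3 f=10, (2,5) g=1 f=10, (4,3) g=3 f=8, (4,4) g=2 f=8, (4,5) g=1 f=8, (5,2) g=5 f=8]; closed=[(3,1), (3,2), (3,3), (3,4), (3,5), (4,2)]

step 1: expand (4,2) (f=8, h=4) → closed; open now [(2,1) g=5 f=10, (2,2) g=4 f=10, (2,3) g=3 f=10, (2,5) g=1 f=10, (4,3) g=3 f=8, (4,4) g=2 f=8, (4,5) g=1 f=8, (5,2) g=5 f=8]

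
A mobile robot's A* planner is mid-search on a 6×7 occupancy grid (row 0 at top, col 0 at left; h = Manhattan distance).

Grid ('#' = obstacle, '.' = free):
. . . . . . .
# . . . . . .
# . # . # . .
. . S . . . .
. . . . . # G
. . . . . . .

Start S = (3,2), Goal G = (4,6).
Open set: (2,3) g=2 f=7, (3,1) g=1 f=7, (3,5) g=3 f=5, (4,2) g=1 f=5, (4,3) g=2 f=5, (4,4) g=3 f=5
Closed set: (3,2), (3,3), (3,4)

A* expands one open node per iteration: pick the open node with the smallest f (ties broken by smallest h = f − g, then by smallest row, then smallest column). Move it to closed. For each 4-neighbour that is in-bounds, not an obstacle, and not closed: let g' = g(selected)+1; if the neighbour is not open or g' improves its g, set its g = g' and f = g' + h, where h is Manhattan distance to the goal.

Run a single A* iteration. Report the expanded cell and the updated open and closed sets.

step 1: expand (3,5) (f=5, h=2) → closed; open now [(2,3) g=2 f=7, (2,5) g=4 f=7, (3,1) g=1 f=7, (3,6) g=4 f=5, (4,2) g=1 f=5, (4,3) g=2 f=5, (4,4) g=3 f=5]

expanded=(3,5); open=[(2,3) g=2 f=7, (2,5) g=4 f=7, (3,1) g=1 f=7, (3,6) g=4 f=5, (4,2) g=1 f=5, (4,3) g=2 f=5, (4,4) g=3 f=5]; closed=[(3,2), (3,3), (3,4), (3,5)]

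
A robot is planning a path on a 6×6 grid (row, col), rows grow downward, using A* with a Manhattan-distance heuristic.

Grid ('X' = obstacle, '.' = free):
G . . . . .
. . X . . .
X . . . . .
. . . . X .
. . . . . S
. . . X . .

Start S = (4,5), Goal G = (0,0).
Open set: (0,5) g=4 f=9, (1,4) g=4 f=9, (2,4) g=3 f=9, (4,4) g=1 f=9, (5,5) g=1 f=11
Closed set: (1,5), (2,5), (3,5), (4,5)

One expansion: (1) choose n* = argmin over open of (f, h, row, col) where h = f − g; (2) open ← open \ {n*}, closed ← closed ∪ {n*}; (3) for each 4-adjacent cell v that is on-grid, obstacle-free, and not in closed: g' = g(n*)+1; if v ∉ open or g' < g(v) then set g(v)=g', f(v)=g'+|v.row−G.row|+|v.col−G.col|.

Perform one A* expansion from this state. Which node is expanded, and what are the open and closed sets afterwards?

step 1: expand (0,5) (f=9, h=5) → closed; open now [(0,4) g=5 f=9, (1,4) g=4 f=9, (2,4) g=3 f=9, (4,4) g=1 f=9, (5,5) g=1 f=11]

expanded=(0,5); open=[(0,4) g=5 f=9, (1,4) g=4 f=9, (2,4) g=3 f=9, (4,4) g=1 f=9, (5,5) g=1 f=11]; closed=[(0,5), (1,5), (2,5), (3,5), (4,5)]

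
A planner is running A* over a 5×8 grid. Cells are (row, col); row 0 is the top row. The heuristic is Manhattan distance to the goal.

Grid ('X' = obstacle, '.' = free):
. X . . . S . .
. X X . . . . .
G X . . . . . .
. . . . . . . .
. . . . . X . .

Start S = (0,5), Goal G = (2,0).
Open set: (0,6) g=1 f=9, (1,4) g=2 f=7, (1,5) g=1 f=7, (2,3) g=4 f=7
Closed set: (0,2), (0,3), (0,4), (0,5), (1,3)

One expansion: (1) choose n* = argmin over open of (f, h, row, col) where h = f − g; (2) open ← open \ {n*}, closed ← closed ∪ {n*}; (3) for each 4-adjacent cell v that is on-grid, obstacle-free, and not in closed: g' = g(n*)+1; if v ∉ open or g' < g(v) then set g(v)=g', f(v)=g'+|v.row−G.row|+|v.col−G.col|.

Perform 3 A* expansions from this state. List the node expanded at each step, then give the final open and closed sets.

order=[(2,3) → (2,2) → (1,4)]; open=[(0,6) g=1 f=9, (1,5) g=1 f=7, (2,4) g=3 f=7, (3,2) g=6 f=9, (3,3) g=5 f=9]; closed=[(0,2), (0,3), (0,4), (0,5), (1,3), (1,4), (2,2), (2,3)]

step 1: expand (2,3) (f=7, h=3) → closed; open now [(0,6) g=1 f=9, (1,4) g=2 f=7, (1,5) g=1 f=7, (2,2) g=5 f=7, (2,4) g=5 f=9, (3,3) g=5 f=9]
step 2: expand (2,2) (f=7, h=2) → closed; open now [(0,6) g=1 f=9, (1,4) g=2 f=7, (1,5) g=1 f=7, (2,4) g=5 f=9, (3,2) g=6 f=9, (3,3) g=5 f=9]
step 3: expand (1,4) (f=7, h=5) → closed; open now [(0,6) g=1 f=9, (1,5) g=1 f=7, (2,4) g=3 f=7, (3,2) g=6 f=9, (3,3) g=5 f=9]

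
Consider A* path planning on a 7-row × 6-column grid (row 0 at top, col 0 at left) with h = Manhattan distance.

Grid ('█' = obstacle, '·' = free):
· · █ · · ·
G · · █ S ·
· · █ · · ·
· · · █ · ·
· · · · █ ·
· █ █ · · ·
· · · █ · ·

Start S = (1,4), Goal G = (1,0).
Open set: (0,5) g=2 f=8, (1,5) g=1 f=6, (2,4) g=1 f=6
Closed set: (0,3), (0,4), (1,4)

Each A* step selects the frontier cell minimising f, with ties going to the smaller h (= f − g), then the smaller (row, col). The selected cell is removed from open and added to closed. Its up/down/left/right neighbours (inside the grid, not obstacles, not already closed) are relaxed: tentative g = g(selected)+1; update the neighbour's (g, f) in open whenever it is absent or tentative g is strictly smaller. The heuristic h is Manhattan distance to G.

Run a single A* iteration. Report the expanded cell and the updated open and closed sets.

step 1: expand (1,5) (f=6, h=5) → closed; open now [(0,5) g=2 f=8, (2,4) g=1 f=6, (2,5) g=2 f=8]

expanded=(1,5); open=[(0,5) g=2 f=8, (2,4) g=1 f=6, (2,5) g=2 f=8]; closed=[(0,3), (0,4), (1,4), (1,5)]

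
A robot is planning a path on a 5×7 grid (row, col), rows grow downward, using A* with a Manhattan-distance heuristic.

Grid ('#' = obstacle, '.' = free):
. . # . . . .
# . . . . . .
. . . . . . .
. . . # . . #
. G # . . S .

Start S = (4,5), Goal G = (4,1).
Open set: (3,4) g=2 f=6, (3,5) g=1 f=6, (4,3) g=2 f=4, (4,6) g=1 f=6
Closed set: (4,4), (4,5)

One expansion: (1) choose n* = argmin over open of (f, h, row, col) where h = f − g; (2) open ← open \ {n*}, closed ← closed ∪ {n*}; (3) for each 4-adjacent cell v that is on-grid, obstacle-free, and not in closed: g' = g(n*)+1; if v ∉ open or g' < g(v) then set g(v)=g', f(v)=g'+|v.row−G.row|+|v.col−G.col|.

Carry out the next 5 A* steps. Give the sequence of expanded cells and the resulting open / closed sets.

step 1: expand (4,3) (f=4, h=2) → closed; open now [(3,4) g=2 f=6, (3,5) g=1 f=6, (4,6) g=1 f=6]
step 2: expand (3,4) (f=6, h=4) → closed; open now [(2,4) g=3 f=8, (3,5) g=1 f=6, (4,6) g=1 f=6]
step 3: expand (3,5) (f=6, h=5) → closed; open now [(2,4) g=3 f=8, (2,5) g=2 f=8, (4,6) g=1 f=6]
step 4: expand (4,6) (f=6, h=5) → closed; open now [(2,4) g=3 f=8, (2,5) g=2 f=8]
step 5: expand (2,4) (f=8, h=5) → closed; open now [(1,4) g=4 f=10, (2,3) g=4 f=8, (2,5) g=2 f=8]

order=[(4,3) → (3,4) → (3,5) → (4,6) → (2,4)]; open=[(1,4) g=4 f=10, (2,3) g=4 f=8, (2,5) g=2 f=8]; closed=[(2,4), (3,4), (3,5), (4,3), (4,4), (4,5), (4,6)]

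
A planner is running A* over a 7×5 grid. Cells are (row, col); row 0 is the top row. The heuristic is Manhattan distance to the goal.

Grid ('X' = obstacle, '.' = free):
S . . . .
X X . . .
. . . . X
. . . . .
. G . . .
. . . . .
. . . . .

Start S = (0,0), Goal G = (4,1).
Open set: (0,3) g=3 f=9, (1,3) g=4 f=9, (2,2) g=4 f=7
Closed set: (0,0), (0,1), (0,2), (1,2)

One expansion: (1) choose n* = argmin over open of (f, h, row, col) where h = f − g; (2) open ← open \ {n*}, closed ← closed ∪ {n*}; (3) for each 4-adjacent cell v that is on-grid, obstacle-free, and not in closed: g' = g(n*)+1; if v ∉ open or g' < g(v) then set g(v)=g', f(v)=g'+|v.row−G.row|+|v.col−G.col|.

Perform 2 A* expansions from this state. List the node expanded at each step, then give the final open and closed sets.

order=[(2,2) → (2,1)]; open=[(0,3) g=3 f=9, (1,3) g=4 f=9, (2,0) g=6 f=9, (2,3) g=5 f=9, (3,1) g=6 f=7, (3,2) g=5 f=7]; closed=[(0,0), (0,1), (0,2), (1,2), (2,1), (2,2)]

step 1: expand (2,2) (f=7, h=3) → closed; open now [(0,3) g=3 f=9, (1,3) g=4 f=9, (2,1) g=5 f=7, (2,3) g=5 f=9, (3,2) g=5 f=7]
step 2: expand (2,1) (f=7, h=2) → closed; open now [(0,3) g=3 f=9, (1,3) g=4 f=9, (2,0) g=6 f=9, (2,3) g=5 f=9, (3,1) g=6 f=7, (3,2) g=5 f=7]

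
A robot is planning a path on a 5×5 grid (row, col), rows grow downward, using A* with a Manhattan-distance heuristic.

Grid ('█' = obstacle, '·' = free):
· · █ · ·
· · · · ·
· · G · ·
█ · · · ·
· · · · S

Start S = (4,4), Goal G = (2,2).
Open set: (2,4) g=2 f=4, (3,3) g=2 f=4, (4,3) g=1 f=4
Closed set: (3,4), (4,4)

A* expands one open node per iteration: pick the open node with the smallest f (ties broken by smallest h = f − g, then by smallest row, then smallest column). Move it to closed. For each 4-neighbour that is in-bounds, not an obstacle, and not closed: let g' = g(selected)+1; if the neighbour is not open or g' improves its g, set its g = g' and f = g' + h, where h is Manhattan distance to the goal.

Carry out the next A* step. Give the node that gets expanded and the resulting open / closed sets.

expanded=(2,4); open=[(1,4) g=3 f=6, (2,3) g=3 f=4, (3,3) g=2 f=4, (4,3) g=1 f=4]; closed=[(2,4), (3,4), (4,4)]

step 1: expand (2,4) (f=4, h=2) → closed; open now [(1,4) g=3 f=6, (2,3) g=3 f=4, (3,3) g=2 f=4, (4,3) g=1 f=4]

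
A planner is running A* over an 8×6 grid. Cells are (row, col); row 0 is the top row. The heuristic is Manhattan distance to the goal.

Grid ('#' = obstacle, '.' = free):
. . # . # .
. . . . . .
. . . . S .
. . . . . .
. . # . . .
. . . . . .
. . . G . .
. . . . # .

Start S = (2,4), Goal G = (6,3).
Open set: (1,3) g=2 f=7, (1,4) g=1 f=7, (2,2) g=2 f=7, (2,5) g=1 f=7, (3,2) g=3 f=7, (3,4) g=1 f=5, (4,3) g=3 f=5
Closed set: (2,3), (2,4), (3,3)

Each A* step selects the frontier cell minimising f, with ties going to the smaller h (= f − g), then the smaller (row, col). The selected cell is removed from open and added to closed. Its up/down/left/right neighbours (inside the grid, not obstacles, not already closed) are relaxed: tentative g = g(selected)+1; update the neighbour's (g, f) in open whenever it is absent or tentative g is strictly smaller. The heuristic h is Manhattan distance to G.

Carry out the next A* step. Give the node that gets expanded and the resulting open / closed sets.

step 1: expand (4,3) (f=5, h=2) → closed; open now [(1,3) g=2 f=7, (1,4) g=1 f=7, (2,2) g=2 f=7, (2,5) g=1 f=7, (3,2) g=3 f=7, (3,4) g=1 f=5, (4,4) g=4 f=7, (5,3) g=4 f=5]

expanded=(4,3); open=[(1,3) g=2 f=7, (1,4) g=1 f=7, (2,2) g=2 f=7, (2,5) g=1 f=7, (3,2) g=3 f=7, (3,4) g=1 f=5, (4,4) g=4 f=7, (5,3) g=4 f=5]; closed=[(2,3), (2,4), (3,3), (4,3)]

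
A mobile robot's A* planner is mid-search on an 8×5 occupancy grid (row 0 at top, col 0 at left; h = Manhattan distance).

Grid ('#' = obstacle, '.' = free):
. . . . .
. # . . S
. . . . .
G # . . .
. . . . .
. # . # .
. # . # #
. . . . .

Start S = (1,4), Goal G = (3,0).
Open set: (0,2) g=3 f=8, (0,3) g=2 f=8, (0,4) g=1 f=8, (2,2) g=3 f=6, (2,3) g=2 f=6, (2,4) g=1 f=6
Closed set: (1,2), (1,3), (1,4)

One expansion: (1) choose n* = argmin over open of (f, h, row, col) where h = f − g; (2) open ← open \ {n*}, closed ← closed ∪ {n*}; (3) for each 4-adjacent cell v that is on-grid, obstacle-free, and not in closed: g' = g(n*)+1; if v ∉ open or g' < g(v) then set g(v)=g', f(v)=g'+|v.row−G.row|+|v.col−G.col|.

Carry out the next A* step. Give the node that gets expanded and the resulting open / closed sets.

step 1: expand (2,2) (f=6, h=3) → closed; open now [(0,2) g=3 f=8, (0,3) g=2 f=8, (0,4) g=1 f=8, (2,1) g=4 f=6, (2,3) g=2 f=6, (2,4) g=1 f=6, (3,2) g=4 f=6]

expanded=(2,2); open=[(0,2) g=3 f=8, (0,3) g=2 f=8, (0,4) g=1 f=8, (2,1) g=4 f=6, (2,3) g=2 f=6, (2,4) g=1 f=6, (3,2) g=4 f=6]; closed=[(1,2), (1,3), (1,4), (2,2)]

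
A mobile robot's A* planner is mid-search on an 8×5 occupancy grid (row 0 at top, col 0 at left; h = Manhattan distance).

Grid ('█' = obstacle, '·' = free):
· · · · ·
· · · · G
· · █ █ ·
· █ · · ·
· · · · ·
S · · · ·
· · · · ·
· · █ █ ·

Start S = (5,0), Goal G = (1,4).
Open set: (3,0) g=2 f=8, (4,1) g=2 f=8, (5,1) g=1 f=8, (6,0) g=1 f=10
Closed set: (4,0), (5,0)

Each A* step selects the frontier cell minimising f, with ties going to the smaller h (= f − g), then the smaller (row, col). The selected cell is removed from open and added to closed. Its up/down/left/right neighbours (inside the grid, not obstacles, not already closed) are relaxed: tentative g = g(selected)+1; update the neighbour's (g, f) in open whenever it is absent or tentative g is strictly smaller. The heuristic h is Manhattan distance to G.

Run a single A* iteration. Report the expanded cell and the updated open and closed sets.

expanded=(3,0); open=[(2,0) g=3 f=8, (4,1) g=2 f=8, (5,1) g=1 f=8, (6,0) g=1 f=10]; closed=[(3,0), (4,0), (5,0)]

step 1: expand (3,0) (f=8, h=6) → closed; open now [(2,0) g=3 f=8, (4,1) g=2 f=8, (5,1) g=1 f=8, (6,0) g=1 f=10]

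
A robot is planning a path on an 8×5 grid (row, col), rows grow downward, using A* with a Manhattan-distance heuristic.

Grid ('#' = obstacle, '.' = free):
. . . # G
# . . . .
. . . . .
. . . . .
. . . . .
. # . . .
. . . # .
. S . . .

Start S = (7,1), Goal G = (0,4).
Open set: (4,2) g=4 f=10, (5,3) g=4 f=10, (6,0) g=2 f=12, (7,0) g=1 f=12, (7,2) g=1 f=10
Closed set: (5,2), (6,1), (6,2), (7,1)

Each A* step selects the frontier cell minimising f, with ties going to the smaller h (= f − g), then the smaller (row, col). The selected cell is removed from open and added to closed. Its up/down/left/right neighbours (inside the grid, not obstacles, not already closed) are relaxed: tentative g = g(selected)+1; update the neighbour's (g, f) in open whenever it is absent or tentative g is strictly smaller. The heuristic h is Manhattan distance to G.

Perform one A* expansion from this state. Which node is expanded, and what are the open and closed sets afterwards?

expanded=(4,2); open=[(3,2) g=5 f=10, (4,1) g=5 f=12, (4,3) g=5 f=10, (5,3) g=4 f=10, (6,0) g=2 f=12, (7,0) g=1 f=12, (7,2) g=1 f=10]; closed=[(4,2), (5,2), (6,1), (6,2), (7,1)]

step 1: expand (4,2) (f=10, h=6) → closed; open now [(3,2) g=5 f=10, (4,1) g=5 f=12, (4,3) g=5 f=10, (5,3) g=4 f=10, (6,0) g=2 f=12, (7,0) g=1 f=12, (7,2) g=1 f=10]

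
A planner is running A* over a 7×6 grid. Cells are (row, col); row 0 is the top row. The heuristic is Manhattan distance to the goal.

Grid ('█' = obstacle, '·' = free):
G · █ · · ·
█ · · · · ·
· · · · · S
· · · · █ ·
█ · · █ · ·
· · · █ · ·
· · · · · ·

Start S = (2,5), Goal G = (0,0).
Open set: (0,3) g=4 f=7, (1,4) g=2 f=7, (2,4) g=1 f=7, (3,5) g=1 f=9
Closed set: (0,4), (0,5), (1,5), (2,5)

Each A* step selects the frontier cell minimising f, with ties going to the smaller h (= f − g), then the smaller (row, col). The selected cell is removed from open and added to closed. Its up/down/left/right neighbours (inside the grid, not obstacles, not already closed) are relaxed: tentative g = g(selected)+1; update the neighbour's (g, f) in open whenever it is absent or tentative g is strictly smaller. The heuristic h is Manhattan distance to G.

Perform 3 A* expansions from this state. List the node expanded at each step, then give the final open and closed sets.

step 1: expand (0,3) (f=7, h=3) → closed; open now [(1,3) g=5 f=9, (1,4) g=2 f=7, (2,4) g=1 f=7, (3,5) g=1 f=9]
step 2: expand (1,4) (f=7, h=5) → closed; open now [(1,3) g=3 f=7, (2,4) g=1 f=7, (3,5) g=1 f=9]
step 3: expand (1,3) (f=7, h=4) → closed; open now [(1,2) g=4 f=7, (2,3) g=4 f=9, (2,4) g=1 f=7, (3,5) g=1 f=9]

order=[(0,3) → (1,4) → (1,3)]; open=[(1,2) g=4 f=7, (2,3) g=4 f=9, (2,4) g=1 f=7, (3,5) g=1 f=9]; closed=[(0,3), (0,4), (0,5), (1,3), (1,4), (1,5), (2,5)]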